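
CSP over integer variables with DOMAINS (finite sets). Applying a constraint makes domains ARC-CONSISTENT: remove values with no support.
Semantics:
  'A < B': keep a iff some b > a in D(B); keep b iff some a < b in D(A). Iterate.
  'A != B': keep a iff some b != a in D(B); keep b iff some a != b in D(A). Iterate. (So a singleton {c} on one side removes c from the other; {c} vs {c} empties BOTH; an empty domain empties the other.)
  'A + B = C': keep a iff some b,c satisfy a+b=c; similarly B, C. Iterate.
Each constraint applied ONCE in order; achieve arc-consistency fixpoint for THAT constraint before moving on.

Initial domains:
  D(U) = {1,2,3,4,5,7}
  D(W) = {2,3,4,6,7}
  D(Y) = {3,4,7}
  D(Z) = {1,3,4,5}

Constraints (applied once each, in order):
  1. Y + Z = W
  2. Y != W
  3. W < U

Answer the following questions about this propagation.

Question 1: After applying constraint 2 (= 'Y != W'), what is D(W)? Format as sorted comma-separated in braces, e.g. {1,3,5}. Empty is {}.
Answer: {4,6,7}

Derivation:
Constraint 1 (Y + Z = W) on D(Y)={3,4,7} D(Z)={1,3,4,5} D(W)={2,3,4,6,7}: Y {3,4,7}->{3,4}; Z {1,3,4,5}->{1,3,4}; W {2,3,4,6,7}->{4,6,7}
Constraint 2 (Y != W) on D(Y)={3,4} D(W)={4,6,7}: no change
So after constraint 2: D(W) = {4,6,7}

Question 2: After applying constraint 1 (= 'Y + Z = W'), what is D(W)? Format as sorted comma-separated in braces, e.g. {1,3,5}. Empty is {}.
Constraint 1 (Y + Z = W) on D(Y)={3,4,7} D(Z)={1,3,4,5} D(W)={2,3,4,6,7}: Y {3,4,7}->{3,4}; Z {1,3,4,5}->{1,3,4}; W {2,3,4,6,7}->{4,6,7}
So after constraint 1: D(W) = {4,6,7}

Answer: {4,6,7}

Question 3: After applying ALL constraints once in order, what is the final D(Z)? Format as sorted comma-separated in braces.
Answer: {1,3,4}

Derivation:
Constraint 1 (Y + Z = W) on D(Y)={3,4,7} D(Z)={1,3,4,5} D(W)={2,3,4,6,7}: Y {3,4,7}->{3,4}; Z {1,3,4,5}->{1,3,4}; W {2,3,4,6,7}->{4,6,7}
Constraint 2 (Y != W) on D(Y)={3,4} D(W)={4,6,7}: no change
Constraint 3 (W < U) on D(W)={4,6,7} D(U)={1,2,3,4,5,7}: W {4,6,7}->{4,6}; U {1,2,3,4,5,7}->{5,7}
So after all 3 constraints: D(Z) = {1,3,4}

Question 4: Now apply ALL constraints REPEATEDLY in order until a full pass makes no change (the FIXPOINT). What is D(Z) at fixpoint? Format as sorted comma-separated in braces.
pass 0 (initial): D(Z)={1,3,4,5}
pass 1: U {1,2,3,4,5,7}->{5,7}; W {2,3,4,6,7}->{4,6}; Y {3,4,7}->{3,4}; Z {1,3,4,5}->{1,3,4}
pass 2: Y {3,4}->{3}; Z {1,3,4}->{1,3}
pass 3: no change
Fixpoint after 3 passes: D(Z) = {1,3}

Answer: {1,3}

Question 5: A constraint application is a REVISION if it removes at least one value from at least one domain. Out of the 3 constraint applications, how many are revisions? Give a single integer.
Answer: 2

Derivation:
Constraint 1 (Y + Z = W) on D(Y)={3,4,7} D(Z)={1,3,4,5} D(W)={2,3,4,6,7}: Y {3,4,7}->{3,4}; Z {1,3,4,5}->{1,3,4}; W {2,3,4,6,7}->{4,6,7} => REVISION
Constraint 2 (Y != W) on D(Y)={3,4} D(W)={4,6,7}: no change => not a revision
Constraint 3 (W < U) on D(W)={4,6,7} D(U)={1,2,3,4,5,7}: W {4,6,7}->{4,6}; U {1,2,3,4,5,7}->{5,7} => REVISION
Total revisions = 2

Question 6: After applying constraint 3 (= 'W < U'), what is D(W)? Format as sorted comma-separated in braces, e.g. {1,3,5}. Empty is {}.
Answer: {4,6}

Derivation:
Constraint 1 (Y + Z = W) on D(Y)={3,4,7} D(Z)={1,3,4,5} D(W)={2,3,4,6,7}: Y {3,4,7}->{3,4}; Z {1,3,4,5}->{1,3,4}; W {2,3,4,6,7}->{4,6,7}
Constraint 2 (Y != W) on D(Y)={3,4} D(W)={4,6,7}: no change
Constraint 3 (W < U) on D(W)={4,6,7} D(U)={1,2,3,4,5,7}: W {4,6,7}->{4,6}; U {1,2,3,4,5,7}->{5,7}
So after constraint 3: D(W) = {4,6}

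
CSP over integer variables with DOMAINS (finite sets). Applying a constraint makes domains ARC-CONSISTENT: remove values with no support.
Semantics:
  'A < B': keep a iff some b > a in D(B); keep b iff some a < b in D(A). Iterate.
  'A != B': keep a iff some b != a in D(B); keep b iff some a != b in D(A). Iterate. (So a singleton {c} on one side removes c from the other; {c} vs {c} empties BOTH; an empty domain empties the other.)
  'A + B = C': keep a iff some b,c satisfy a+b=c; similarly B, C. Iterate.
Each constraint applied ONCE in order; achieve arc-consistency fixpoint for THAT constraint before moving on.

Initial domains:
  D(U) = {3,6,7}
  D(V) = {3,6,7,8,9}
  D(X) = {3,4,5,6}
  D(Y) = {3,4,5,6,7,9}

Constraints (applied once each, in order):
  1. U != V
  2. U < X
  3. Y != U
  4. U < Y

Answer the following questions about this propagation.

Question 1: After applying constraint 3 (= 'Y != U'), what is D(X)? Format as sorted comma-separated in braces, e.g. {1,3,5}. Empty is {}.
Answer: {4,5,6}

Derivation:
Constraint 1 (U != V) on D(U)={3,6,7} D(V)={3,6,7,8,9}: no change
Constraint 2 (U < X) on D(U)={3,6,7} D(X)={3,4,5,6}: U {3,6,7}->{3}; X {3,4,5,6}->{4,5,6}
Constraint 3 (Y != U) on D(Y)={3,4,5,6,7,9} D(U)={3}: Y {3,4,5,6,7,9}->{4,5,6,7,9}
So after constraint 3: D(X) = {4,5,6}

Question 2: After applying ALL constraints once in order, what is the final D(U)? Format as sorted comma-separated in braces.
Constraint 1 (U != V) on D(U)={3,6,7} D(V)={3,6,7,8,9}: no change
Constraint 2 (U < X) on D(U)={3,6,7} D(X)={3,4,5,6}: U {3,6,7}->{3}; X {3,4,5,6}->{4,5,6}
Constraint 3 (Y != U) on D(Y)={3,4,5,6,7,9} D(U)={3}: Y {3,4,5,6,7,9}->{4,5,6,7,9}
Constraint 4 (U < Y) on D(U)={3} D(Y)={4,5,6,7,9}: no change
So after all 4 constraints: D(U) = {3}

Answer: {3}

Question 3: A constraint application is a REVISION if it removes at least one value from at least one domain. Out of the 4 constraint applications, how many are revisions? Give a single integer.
Answer: 2

Derivation:
Constraint 1 (U != V) on D(U)={3,6,7} D(V)={3,6,7,8,9}: no change => not a revision
Constraint 2 (U < X) on D(U)={3,6,7} D(X)={3,4,5,6}: U {3,6,7}->{3}; X {3,4,5,6}->{4,5,6} => REVISION
Constraint 3 (Y != U) on D(Y)={3,4,5,6,7,9} D(U)={3}: Y {3,4,5,6,7,9}->{4,5,6,7,9} => REVISION
Constraint 4 (U < Y) on D(U)={3} D(Y)={4,5,6,7,9}: no change => not a revision
Total revisions = 2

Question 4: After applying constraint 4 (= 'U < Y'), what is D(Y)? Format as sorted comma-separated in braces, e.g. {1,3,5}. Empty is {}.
Constraint 1 (U != V) on D(U)={3,6,7} D(V)={3,6,7,8,9}: no change
Constraint 2 (U < X) on D(U)={3,6,7} D(X)={3,4,5,6}: U {3,6,7}->{3}; X {3,4,5,6}->{4,5,6}
Constraint 3 (Y != U) on D(Y)={3,4,5,6,7,9} D(U)={3}: Y {3,4,5,6,7,9}->{4,5,6,7,9}
Constraint 4 (U < Y) on D(U)={3} D(Y)={4,5,6,7,9}: no change
So after constraint 4: D(Y) = {4,5,6,7,9}

Answer: {4,5,6,7,9}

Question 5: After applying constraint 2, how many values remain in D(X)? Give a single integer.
Constraint 1 (U != V) on D(U)={3,6,7} D(V)={3,6,7,8,9}: no change
Constraint 2 (U < X) on D(U)={3,6,7} D(X)={3,4,5,6}: U {3,6,7}->{3}; X {3,4,5,6}->{4,5,6}
So after constraint 2: D(X)={4,5,6}, size = 3

Answer: 3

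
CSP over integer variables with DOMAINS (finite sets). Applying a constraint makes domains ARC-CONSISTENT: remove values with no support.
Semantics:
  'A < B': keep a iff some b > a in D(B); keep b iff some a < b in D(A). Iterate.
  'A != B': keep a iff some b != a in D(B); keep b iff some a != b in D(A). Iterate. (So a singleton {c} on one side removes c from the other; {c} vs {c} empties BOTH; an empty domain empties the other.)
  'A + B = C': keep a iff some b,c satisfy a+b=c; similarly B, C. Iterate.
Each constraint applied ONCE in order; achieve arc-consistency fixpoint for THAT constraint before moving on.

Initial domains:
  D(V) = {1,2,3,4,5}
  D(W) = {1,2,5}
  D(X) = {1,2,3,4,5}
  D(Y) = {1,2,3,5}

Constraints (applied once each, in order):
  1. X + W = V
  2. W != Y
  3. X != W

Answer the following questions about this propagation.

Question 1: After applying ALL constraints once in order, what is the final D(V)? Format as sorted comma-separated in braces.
Answer: {2,3,4,5}

Derivation:
Constraint 1 (X + W = V) on D(X)={1,2,3,4,5} D(W)={1,2,5} D(V)={1,2,3,4,5}: X {1,2,3,4,5}->{1,2,3,4}; W {1,2,5}->{1,2}; V {1,2,3,4,5}->{2,3,4,5}
Constraint 2 (W != Y) on D(W)={1,2} D(Y)={1,2,3,5}: no change
Constraint 3 (X != W) on D(X)={1,2,3,4} D(W)={1,2}: no change
So after all 3 constraints: D(V) = {2,3,4,5}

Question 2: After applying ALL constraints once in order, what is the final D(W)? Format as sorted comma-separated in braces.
Answer: {1,2}

Derivation:
Constraint 1 (X + W = V) on D(X)={1,2,3,4,5} D(W)={1,2,5} D(V)={1,2,3,4,5}: X {1,2,3,4,5}->{1,2,3,4}; W {1,2,5}->{1,2}; V {1,2,3,4,5}->{2,3,4,5}
Constraint 2 (W != Y) on D(W)={1,2} D(Y)={1,2,3,5}: no change
Constraint 3 (X != W) on D(X)={1,2,3,4} D(W)={1,2}: no change
So after all 3 constraints: D(W) = {1,2}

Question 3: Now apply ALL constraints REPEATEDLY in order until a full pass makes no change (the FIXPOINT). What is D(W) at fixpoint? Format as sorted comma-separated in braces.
pass 0 (initial): D(W)={1,2,5}
pass 1: V {1,2,3,4,5}->{2,3,4,5}; W {1,2,5}->{1,2}; X {1,2,3,4,5}->{1,2,3,4}
pass 2: no change
Fixpoint after 2 passes: D(W) = {1,2}

Answer: {1,2}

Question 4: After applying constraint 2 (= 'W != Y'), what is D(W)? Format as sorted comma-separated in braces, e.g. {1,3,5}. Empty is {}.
Constraint 1 (X + W = V) on D(X)={1,2,3,4,5} D(W)={1,2,5} D(V)={1,2,3,4,5}: X {1,2,3,4,5}->{1,2,3,4}; W {1,2,5}->{1,2}; V {1,2,3,4,5}->{2,3,4,5}
Constraint 2 (W != Y) on D(W)={1,2} D(Y)={1,2,3,5}: no change
So after constraint 2: D(W) = {1,2}

Answer: {1,2}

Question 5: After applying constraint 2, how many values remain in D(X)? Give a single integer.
Constraint 1 (X + W = V) on D(X)={1,2,3,4,5} D(W)={1,2,5} D(V)={1,2,3,4,5}: X {1,2,3,4,5}->{1,2,3,4}; W {1,2,5}->{1,2}; V {1,2,3,4,5}->{2,3,4,5}
Constraint 2 (W != Y) on D(W)={1,2} D(Y)={1,2,3,5}: no change
So after constraint 2: D(X)={1,2,3,4}, size = 4

Answer: 4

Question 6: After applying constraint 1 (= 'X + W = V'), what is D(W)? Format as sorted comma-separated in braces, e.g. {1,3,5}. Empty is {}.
Constraint 1 (X + W = V) on D(X)={1,2,3,4,5} D(W)={1,2,5} D(V)={1,2,3,4,5}: X {1,2,3,4,5}->{1,2,3,4}; W {1,2,5}->{1,2}; V {1,2,3,4,5}->{2,3,4,5}
So after constraint 1: D(W) = {1,2}

Answer: {1,2}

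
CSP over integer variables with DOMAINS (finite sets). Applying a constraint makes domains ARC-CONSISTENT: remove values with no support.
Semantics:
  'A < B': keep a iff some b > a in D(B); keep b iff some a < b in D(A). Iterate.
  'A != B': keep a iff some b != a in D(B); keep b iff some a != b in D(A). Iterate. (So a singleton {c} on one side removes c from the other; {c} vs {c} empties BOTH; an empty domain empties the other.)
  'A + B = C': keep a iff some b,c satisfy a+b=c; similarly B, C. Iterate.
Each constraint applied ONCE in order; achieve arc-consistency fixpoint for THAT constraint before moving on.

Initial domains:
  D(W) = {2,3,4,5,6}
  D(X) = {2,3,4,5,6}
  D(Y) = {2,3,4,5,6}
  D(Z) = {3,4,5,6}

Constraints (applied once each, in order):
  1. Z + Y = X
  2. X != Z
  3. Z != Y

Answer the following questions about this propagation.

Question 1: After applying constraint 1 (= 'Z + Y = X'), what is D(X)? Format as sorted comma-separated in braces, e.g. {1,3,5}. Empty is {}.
Answer: {5,6}

Derivation:
Constraint 1 (Z + Y = X) on D(Z)={3,4,5,6} D(Y)={2,3,4,5,6} D(X)={2,3,4,5,6}: Z {3,4,5,6}->{3,4}; Y {2,3,4,5,6}->{2,3}; X {2,3,4,5,6}->{5,6}
So after constraint 1: D(X) = {5,6}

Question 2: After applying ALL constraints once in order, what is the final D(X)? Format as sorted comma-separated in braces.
Constraint 1 (Z + Y = X) on D(Z)={3,4,5,6} D(Y)={2,3,4,5,6} D(X)={2,3,4,5,6}: Z {3,4,5,6}->{3,4}; Y {2,3,4,5,6}->{2,3}; X {2,3,4,5,6}->{5,6}
Constraint 2 (X != Z) on D(X)={5,6} D(Z)={3,4}: no change
Constraint 3 (Z != Y) on D(Z)={3,4} D(Y)={2,3}: no change
So after all 3 constraints: D(X) = {5,6}

Answer: {5,6}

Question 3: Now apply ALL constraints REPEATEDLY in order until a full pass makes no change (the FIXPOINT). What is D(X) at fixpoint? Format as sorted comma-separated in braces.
Answer: {5,6}

Derivation:
pass 0 (initial): D(X)={2,3,4,5,6}
pass 1: X {2,3,4,5,6}->{5,6}; Y {2,3,4,5,6}->{2,3}; Z {3,4,5,6}->{3,4}
pass 2: no change
Fixpoint after 2 passes: D(X) = {5,6}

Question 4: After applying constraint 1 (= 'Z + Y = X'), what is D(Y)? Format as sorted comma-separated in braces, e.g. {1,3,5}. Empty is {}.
Constraint 1 (Z + Y = X) on D(Z)={3,4,5,6} D(Y)={2,3,4,5,6} D(X)={2,3,4,5,6}: Z {3,4,5,6}->{3,4}; Y {2,3,4,5,6}->{2,3}; X {2,3,4,5,6}->{5,6}
So after constraint 1: D(Y) = {2,3}

Answer: {2,3}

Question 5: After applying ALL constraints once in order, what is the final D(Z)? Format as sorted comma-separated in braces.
Answer: {3,4}

Derivation:
Constraint 1 (Z + Y = X) on D(Z)={3,4,5,6} D(Y)={2,3,4,5,6} D(X)={2,3,4,5,6}: Z {3,4,5,6}->{3,4}; Y {2,3,4,5,6}->{2,3}; X {2,3,4,5,6}->{5,6}
Constraint 2 (X != Z) on D(X)={5,6} D(Z)={3,4}: no change
Constraint 3 (Z != Y) on D(Z)={3,4} D(Y)={2,3}: no change
So after all 3 constraints: D(Z) = {3,4}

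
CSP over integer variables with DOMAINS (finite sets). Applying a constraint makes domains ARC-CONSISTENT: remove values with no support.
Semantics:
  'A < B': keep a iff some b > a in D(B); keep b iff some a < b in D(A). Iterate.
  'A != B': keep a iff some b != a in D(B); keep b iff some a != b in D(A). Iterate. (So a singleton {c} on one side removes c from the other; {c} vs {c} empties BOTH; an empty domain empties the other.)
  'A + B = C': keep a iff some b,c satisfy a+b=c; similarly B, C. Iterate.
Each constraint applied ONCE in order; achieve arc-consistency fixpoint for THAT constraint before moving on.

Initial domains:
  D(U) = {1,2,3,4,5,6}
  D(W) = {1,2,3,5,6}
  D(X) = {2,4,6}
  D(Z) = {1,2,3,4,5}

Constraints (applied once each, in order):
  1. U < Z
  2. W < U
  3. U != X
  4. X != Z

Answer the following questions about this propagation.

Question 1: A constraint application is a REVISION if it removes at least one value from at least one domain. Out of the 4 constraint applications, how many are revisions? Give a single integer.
Constraint 1 (U < Z) on D(U)={1,2,3,4,5,6} D(Z)={1,2,3,4,5}: U {1,2,3,4,5,6}->{1,2,3,4}; Z {1,2,3,4,5}->{2,3,4,5} => REVISION
Constraint 2 (W < U) on D(W)={1,2,3,5,6} D(U)={1,2,3,4}: W {1,2,3,5,6}->{1,2,3}; U {1,2,3,4}->{2,3,4} => REVISION
Constraint 3 (U != X) on D(U)={2,3,4} D(X)={2,4,6}: no change => not a revision
Constraint 4 (X != Z) on D(X)={2,4,6} D(Z)={2,3,4,5}: no change => not a revision
Total revisions = 2

Answer: 2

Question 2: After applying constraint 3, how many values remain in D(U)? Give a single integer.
Answer: 3

Derivation:
Constraint 1 (U < Z) on D(U)={1,2,3,4,5,6} D(Z)={1,2,3,4,5}: U {1,2,3,4,5,6}->{1,2,3,4}; Z {1,2,3,4,5}->{2,3,4,5}
Constraint 2 (W < U) on D(W)={1,2,3,5,6} D(U)={1,2,3,4}: W {1,2,3,5,6}->{1,2,3}; U {1,2,3,4}->{2,3,4}
Constraint 3 (U != X) on D(U)={2,3,4} D(X)={2,4,6}: no change
So after constraint 3: D(U)={2,3,4}, size = 3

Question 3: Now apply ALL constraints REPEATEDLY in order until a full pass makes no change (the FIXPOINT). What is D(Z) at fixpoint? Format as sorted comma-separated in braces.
Answer: {3,4,5}

Derivation:
pass 0 (initial): D(Z)={1,2,3,4,5}
pass 1: U {1,2,3,4,5,6}->{2,3,4}; W {1,2,3,5,6}->{1,2,3}; Z {1,2,3,4,5}->{2,3,4,5}
pass 2: Z {2,3,4,5}->{3,4,5}
pass 3: no change
Fixpoint after 3 passes: D(Z) = {3,4,5}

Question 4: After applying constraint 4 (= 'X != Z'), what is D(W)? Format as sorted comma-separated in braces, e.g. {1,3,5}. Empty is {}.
Answer: {1,2,3}

Derivation:
Constraint 1 (U < Z) on D(U)={1,2,3,4,5,6} D(Z)={1,2,3,4,5}: U {1,2,3,4,5,6}->{1,2,3,4}; Z {1,2,3,4,5}->{2,3,4,5}
Constraint 2 (W < U) on D(W)={1,2,3,5,6} D(U)={1,2,3,4}: W {1,2,3,5,6}->{1,2,3}; U {1,2,3,4}->{2,3,4}
Constraint 3 (U != X) on D(U)={2,3,4} D(X)={2,4,6}: no change
Constraint 4 (X != Z) on D(X)={2,4,6} D(Z)={2,3,4,5}: no change
So after constraint 4: D(W) = {1,2,3}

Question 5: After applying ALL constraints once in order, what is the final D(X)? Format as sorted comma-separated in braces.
Constraint 1 (U < Z) on D(U)={1,2,3,4,5,6} D(Z)={1,2,3,4,5}: U {1,2,3,4,5,6}->{1,2,3,4}; Z {1,2,3,4,5}->{2,3,4,5}
Constraint 2 (W < U) on D(W)={1,2,3,5,6} D(U)={1,2,3,4}: W {1,2,3,5,6}->{1,2,3}; U {1,2,3,4}->{2,3,4}
Constraint 3 (U != X) on D(U)={2,3,4} D(X)={2,4,6}: no change
Constraint 4 (X != Z) on D(X)={2,4,6} D(Z)={2,3,4,5}: no change
So after all 4 constraints: D(X) = {2,4,6}

Answer: {2,4,6}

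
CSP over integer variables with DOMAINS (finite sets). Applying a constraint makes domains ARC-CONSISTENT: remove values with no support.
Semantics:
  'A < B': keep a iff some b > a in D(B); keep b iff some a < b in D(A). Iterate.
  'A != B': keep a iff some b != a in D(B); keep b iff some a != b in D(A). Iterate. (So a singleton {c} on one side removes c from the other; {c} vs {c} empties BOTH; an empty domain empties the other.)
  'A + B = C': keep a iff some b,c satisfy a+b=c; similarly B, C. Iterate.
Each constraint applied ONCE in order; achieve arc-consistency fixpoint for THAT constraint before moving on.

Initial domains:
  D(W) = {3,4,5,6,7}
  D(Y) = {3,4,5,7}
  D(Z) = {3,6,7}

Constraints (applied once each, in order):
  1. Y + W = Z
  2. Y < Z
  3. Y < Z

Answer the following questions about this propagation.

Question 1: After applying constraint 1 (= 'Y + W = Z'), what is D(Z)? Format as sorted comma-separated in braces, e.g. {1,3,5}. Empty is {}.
Answer: {6,7}

Derivation:
Constraint 1 (Y + W = Z) on D(Y)={3,4,5,7} D(W)={3,4,5,6,7} D(Z)={3,6,7}: Y {3,4,5,7}->{3,4}; W {3,4,5,6,7}->{3,4}; Z {3,6,7}->{6,7}
So after constraint 1: D(Z) = {6,7}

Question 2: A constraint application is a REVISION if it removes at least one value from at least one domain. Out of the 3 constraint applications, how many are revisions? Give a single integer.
Constraint 1 (Y + W = Z) on D(Y)={3,4,5,7} D(W)={3,4,5,6,7} D(Z)={3,6,7}: Y {3,4,5,7}->{3,4}; W {3,4,5,6,7}->{3,4}; Z {3,6,7}->{6,7} => REVISION
Constraint 2 (Y < Z) on D(Y)={3,4} D(Z)={6,7}: no change => not a revision
Constraint 3 (Y < Z) on D(Y)={3,4} D(Z)={6,7}: no change => not a revision
Total revisions = 1

Answer: 1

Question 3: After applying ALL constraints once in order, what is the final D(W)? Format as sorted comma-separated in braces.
Constraint 1 (Y + W = Z) on D(Y)={3,4,5,7} D(W)={3,4,5,6,7} D(Z)={3,6,7}: Y {3,4,5,7}->{3,4}; W {3,4,5,6,7}->{3,4}; Z {3,6,7}->{6,7}
Constraint 2 (Y < Z) on D(Y)={3,4} D(Z)={6,7}: no change
Constraint 3 (Y < Z) on D(Y)={3,4} D(Z)={6,7}: no change
So after all 3 constraints: D(W) = {3,4}

Answer: {3,4}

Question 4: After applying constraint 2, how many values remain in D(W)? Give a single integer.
Answer: 2

Derivation:
Constraint 1 (Y + W = Z) on D(Y)={3,4,5,7} D(W)={3,4,5,6,7} D(Z)={3,6,7}: Y {3,4,5,7}->{3,4}; W {3,4,5,6,7}->{3,4}; Z {3,6,7}->{6,7}
Constraint 2 (Y < Z) on D(Y)={3,4} D(Z)={6,7}: no change
So after constraint 2: D(W)={3,4}, size = 2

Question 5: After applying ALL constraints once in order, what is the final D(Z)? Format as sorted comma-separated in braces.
Answer: {6,7}

Derivation:
Constraint 1 (Y + W = Z) on D(Y)={3,4,5,7} D(W)={3,4,5,6,7} D(Z)={3,6,7}: Y {3,4,5,7}->{3,4}; W {3,4,5,6,7}->{3,4}; Z {3,6,7}->{6,7}
Constraint 2 (Y < Z) on D(Y)={3,4} D(Z)={6,7}: no change
Constraint 3 (Y < Z) on D(Y)={3,4} D(Z)={6,7}: no change
So after all 3 constraints: D(Z) = {6,7}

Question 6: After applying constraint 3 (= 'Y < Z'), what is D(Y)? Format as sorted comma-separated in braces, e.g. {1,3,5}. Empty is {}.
Answer: {3,4}

Derivation:
Constraint 1 (Y + W = Z) on D(Y)={3,4,5,7} D(W)={3,4,5,6,7} D(Z)={3,6,7}: Y {3,4,5,7}->{3,4}; W {3,4,5,6,7}->{3,4}; Z {3,6,7}->{6,7}
Constraint 2 (Y < Z) on D(Y)={3,4} D(Z)={6,7}: no change
Constraint 3 (Y < Z) on D(Y)={3,4} D(Z)={6,7}: no change
So after constraint 3: D(Y) = {3,4}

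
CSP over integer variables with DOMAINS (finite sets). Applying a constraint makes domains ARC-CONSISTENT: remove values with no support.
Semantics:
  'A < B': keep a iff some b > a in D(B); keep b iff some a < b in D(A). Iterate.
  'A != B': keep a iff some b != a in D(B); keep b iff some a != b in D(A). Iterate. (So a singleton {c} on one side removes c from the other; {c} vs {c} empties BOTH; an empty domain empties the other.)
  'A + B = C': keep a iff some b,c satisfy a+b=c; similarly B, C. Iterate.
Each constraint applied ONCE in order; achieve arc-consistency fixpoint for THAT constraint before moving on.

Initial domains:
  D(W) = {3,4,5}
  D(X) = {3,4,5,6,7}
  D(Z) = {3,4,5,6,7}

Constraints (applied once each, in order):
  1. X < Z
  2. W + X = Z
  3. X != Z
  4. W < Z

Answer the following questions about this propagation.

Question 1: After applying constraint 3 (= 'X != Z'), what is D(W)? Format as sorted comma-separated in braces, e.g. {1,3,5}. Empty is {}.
Answer: {3,4}

Derivation:
Constraint 1 (X < Z) on D(X)={3,4,5,6,7} D(Z)={3,4,5,6,7}: X {3,4,5,6,7}->{3,4,5,6}; Z {3,4,5,6,7}->{4,5,6,7}
Constraint 2 (W + X = Z) on D(W)={3,4,5} D(X)={3,4,5,6} D(Z)={4,5,6,7}: W {3,4,5}->{3,4}; X {3,4,5,6}->{3,4}; Z {4,5,6,7}->{6,7}
Constraint 3 (X != Z) on D(X)={3,4} D(Z)={6,7}: no change
So after constraint 3: D(W) = {3,4}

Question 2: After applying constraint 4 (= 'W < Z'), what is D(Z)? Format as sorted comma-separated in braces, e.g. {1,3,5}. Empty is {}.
Constraint 1 (X < Z) on D(X)={3,4,5,6,7} D(Z)={3,4,5,6,7}: X {3,4,5,6,7}->{3,4,5,6}; Z {3,4,5,6,7}->{4,5,6,7}
Constraint 2 (W + X = Z) on D(W)={3,4,5} D(X)={3,4,5,6} D(Z)={4,5,6,7}: W {3,4,5}->{3,4}; X {3,4,5,6}->{3,4}; Z {4,5,6,7}->{6,7}
Constraint 3 (X != Z) on D(X)={3,4} D(Z)={6,7}: no change
Constraint 4 (W < Z) on D(W)={3,4} D(Z)={6,7}: no change
So after constraint 4: D(Z) = {6,7}

Answer: {6,7}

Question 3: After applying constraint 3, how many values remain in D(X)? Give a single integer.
Answer: 2

Derivation:
Constraint 1 (X < Z) on D(X)={3,4,5,6,7} D(Z)={3,4,5,6,7}: X {3,4,5,6,7}->{3,4,5,6}; Z {3,4,5,6,7}->{4,5,6,7}
Constraint 2 (W + X = Z) on D(W)={3,4,5} D(X)={3,4,5,6} D(Z)={4,5,6,7}: W {3,4,5}->{3,4}; X {3,4,5,6}->{3,4}; Z {4,5,6,7}->{6,7}
Constraint 3 (X != Z) on D(X)={3,4} D(Z)={6,7}: no change
So after constraint 3: D(X)={3,4}, size = 2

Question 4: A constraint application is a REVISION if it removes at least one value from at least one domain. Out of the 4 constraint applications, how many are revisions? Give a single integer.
Answer: 2

Derivation:
Constraint 1 (X < Z) on D(X)={3,4,5,6,7} D(Z)={3,4,5,6,7}: X {3,4,5,6,7}->{3,4,5,6}; Z {3,4,5,6,7}->{4,5,6,7} => REVISION
Constraint 2 (W + X = Z) on D(W)={3,4,5} D(X)={3,4,5,6} D(Z)={4,5,6,7}: W {3,4,5}->{3,4}; X {3,4,5,6}->{3,4}; Z {4,5,6,7}->{6,7} => REVISION
Constraint 3 (X != Z) on D(X)={3,4} D(Z)={6,7}: no change => not a revision
Constraint 4 (W < Z) on D(W)={3,4} D(Z)={6,7}: no change => not a revision
Total revisions = 2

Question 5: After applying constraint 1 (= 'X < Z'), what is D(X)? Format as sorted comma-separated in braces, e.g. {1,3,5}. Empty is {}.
Constraint 1 (X < Z) on D(X)={3,4,5,6,7} D(Z)={3,4,5,6,7}: X {3,4,5,6,7}->{3,4,5,6}; Z {3,4,5,6,7}->{4,5,6,7}
So after constraint 1: D(X) = {3,4,5,6}

Answer: {3,4,5,6}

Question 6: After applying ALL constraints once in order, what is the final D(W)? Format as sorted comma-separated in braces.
Answer: {3,4}

Derivation:
Constraint 1 (X < Z) on D(X)={3,4,5,6,7} D(Z)={3,4,5,6,7}: X {3,4,5,6,7}->{3,4,5,6}; Z {3,4,5,6,7}->{4,5,6,7}
Constraint 2 (W + X = Z) on D(W)={3,4,5} D(X)={3,4,5,6} D(Z)={4,5,6,7}: W {3,4,5}->{3,4}; X {3,4,5,6}->{3,4}; Z {4,5,6,7}->{6,7}
Constraint 3 (X != Z) on D(X)={3,4} D(Z)={6,7}: no change
Constraint 4 (W < Z) on D(W)={3,4} D(Z)={6,7}: no change
So after all 4 constraints: D(W) = {3,4}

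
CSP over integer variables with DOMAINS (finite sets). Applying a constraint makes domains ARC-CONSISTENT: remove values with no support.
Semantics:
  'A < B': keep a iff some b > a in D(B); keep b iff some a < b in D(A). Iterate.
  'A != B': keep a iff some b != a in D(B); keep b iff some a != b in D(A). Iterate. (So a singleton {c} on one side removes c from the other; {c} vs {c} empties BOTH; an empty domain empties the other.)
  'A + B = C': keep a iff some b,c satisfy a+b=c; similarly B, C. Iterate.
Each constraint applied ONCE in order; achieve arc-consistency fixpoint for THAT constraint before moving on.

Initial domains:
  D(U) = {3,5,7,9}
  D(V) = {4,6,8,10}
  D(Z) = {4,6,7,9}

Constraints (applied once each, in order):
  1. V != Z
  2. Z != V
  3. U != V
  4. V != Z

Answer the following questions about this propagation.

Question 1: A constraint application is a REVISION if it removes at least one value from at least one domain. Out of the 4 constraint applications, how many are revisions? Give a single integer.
Answer: 0

Derivation:
Constraint 1 (V != Z) on D(V)={4,6,8,10} D(Z)={4,6,7,9}: no change => not a revision
Constraint 2 (Z != V) on D(Z)={4,6,7,9} D(V)={4,6,8,10}: no change => not a revision
Constraint 3 (U != V) on D(U)={3,5,7,9} D(V)={4,6,8,10}: no change => not a revision
Constraint 4 (V != Z) on D(V)={4,6,8,10} D(Z)={4,6,7,9}: no change => not a revision
Total revisions = 0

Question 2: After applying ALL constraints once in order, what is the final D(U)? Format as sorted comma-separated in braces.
Constraint 1 (V != Z) on D(V)={4,6,8,10} D(Z)={4,6,7,9}: no change
Constraint 2 (Z != V) on D(Z)={4,6,7,9} D(V)={4,6,8,10}: no change
Constraint 3 (U != V) on D(U)={3,5,7,9} D(V)={4,6,8,10}: no change
Constraint 4 (V != Z) on D(V)={4,6,8,10} D(Z)={4,6,7,9}: no change
So after all 4 constraints: D(U) = {3,5,7,9}

Answer: {3,5,7,9}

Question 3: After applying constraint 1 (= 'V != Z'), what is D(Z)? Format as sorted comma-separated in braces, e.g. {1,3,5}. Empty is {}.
Answer: {4,6,7,9}

Derivation:
Constraint 1 (V != Z) on D(V)={4,6,8,10} D(Z)={4,6,7,9}: no change
So after constraint 1: D(Z) = {4,6,7,9}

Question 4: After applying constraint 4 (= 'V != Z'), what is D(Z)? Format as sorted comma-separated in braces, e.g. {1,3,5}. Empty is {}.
Constraint 1 (V != Z) on D(V)={4,6,8,10} D(Z)={4,6,7,9}: no change
Constraint 2 (Z != V) on D(Z)={4,6,7,9} D(V)={4,6,8,10}: no change
Constraint 3 (U != V) on D(U)={3,5,7,9} D(V)={4,6,8,10}: no change
Constraint 4 (V != Z) on D(V)={4,6,8,10} D(Z)={4,6,7,9}: no change
So after constraint 4: D(Z) = {4,6,7,9}

Answer: {4,6,7,9}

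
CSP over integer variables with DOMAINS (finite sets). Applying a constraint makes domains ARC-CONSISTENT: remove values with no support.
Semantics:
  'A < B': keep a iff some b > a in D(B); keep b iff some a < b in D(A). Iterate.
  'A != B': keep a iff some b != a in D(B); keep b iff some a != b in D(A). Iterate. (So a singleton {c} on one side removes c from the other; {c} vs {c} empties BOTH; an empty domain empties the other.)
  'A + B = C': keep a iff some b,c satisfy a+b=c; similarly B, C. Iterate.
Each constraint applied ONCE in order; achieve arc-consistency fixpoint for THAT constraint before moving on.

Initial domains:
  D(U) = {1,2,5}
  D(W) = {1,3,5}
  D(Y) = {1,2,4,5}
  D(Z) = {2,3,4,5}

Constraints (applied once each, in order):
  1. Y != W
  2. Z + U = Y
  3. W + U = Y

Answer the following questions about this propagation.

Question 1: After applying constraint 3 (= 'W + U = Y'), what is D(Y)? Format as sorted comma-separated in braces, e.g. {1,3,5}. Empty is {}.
Constraint 1 (Y != W) on D(Y)={1,2,4,5} D(W)={1,3,5}: no change
Constraint 2 (Z + U = Y) on D(Z)={2,3,4,5} D(U)={1,2,5} D(Y)={1,2,4,5}: Z {2,3,4,5}->{2,3,4}; U {1,2,5}->{1,2}; Y {1,2,4,5}->{4,5}
Constraint 3 (W + U = Y) on D(W)={1,3,5} D(U)={1,2} D(Y)={4,5}: W {1,3,5}->{3}
So after constraint 3: D(Y) = {4,5}

Answer: {4,5}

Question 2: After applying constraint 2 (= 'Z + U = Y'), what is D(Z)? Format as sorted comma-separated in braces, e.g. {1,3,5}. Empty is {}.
Constraint 1 (Y != W) on D(Y)={1,2,4,5} D(W)={1,3,5}: no change
Constraint 2 (Z + U = Y) on D(Z)={2,3,4,5} D(U)={1,2,5} D(Y)={1,2,4,5}: Z {2,3,4,5}->{2,3,4}; U {1,2,5}->{1,2}; Y {1,2,4,5}->{4,5}
So after constraint 2: D(Z) = {2,3,4}

Answer: {2,3,4}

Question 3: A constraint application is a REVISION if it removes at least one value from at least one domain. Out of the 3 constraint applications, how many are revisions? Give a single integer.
Answer: 2

Derivation:
Constraint 1 (Y != W) on D(Y)={1,2,4,5} D(W)={1,3,5}: no change => not a revision
Constraint 2 (Z + U = Y) on D(Z)={2,3,4,5} D(U)={1,2,5} D(Y)={1,2,4,5}: Z {2,3,4,5}->{2,3,4}; U {1,2,5}->{1,2}; Y {1,2,4,5}->{4,5} => REVISION
Constraint 3 (W + U = Y) on D(W)={1,3,5} D(U)={1,2} D(Y)={4,5}: W {1,3,5}->{3} => REVISION
Total revisions = 2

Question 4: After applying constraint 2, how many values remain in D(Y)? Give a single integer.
Constraint 1 (Y != W) on D(Y)={1,2,4,5} D(W)={1,3,5}: no change
Constraint 2 (Z + U = Y) on D(Z)={2,3,4,5} D(U)={1,2,5} D(Y)={1,2,4,5}: Z {2,3,4,5}->{2,3,4}; U {1,2,5}->{1,2}; Y {1,2,4,5}->{4,5}
So after constraint 2: D(Y)={4,5}, size = 2

Answer: 2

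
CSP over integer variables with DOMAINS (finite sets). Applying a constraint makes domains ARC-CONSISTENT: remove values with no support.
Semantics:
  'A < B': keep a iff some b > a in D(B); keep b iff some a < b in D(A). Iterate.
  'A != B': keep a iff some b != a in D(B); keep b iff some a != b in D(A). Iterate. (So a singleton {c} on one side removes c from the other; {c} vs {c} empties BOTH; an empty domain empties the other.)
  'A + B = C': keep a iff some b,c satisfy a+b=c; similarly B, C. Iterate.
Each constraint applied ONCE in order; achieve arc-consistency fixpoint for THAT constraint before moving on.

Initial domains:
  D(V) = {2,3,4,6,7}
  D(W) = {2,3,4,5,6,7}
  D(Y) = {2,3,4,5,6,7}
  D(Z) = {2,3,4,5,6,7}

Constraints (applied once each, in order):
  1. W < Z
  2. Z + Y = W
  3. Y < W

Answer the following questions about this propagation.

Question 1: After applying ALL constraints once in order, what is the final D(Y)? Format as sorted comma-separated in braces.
Answer: {2,3}

Derivation:
Constraint 1 (W < Z) on D(W)={2,3,4,5,6,7} D(Z)={2,3,4,5,6,7}: W {2,3,4,5,6,7}->{2,3,4,5,6}; Z {2,3,4,5,6,7}->{3,4,5,6,7}
Constraint 2 (Z + Y = W) on D(Z)={3,4,5,6,7} D(Y)={2,3,4,5,6,7} D(W)={2,3,4,5,6}: Z {3,4,5,6,7}->{3,4}; Y {2,3,4,5,6,7}->{2,3}; W {2,3,4,5,6}->{5,6}
Constraint 3 (Y < W) on D(Y)={2,3} D(W)={5,6}: no change
So after all 3 constraints: D(Y) = {2,3}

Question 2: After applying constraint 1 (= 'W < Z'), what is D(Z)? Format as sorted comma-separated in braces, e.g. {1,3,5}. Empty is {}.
Answer: {3,4,5,6,7}

Derivation:
Constraint 1 (W < Z) on D(W)={2,3,4,5,6,7} D(Z)={2,3,4,5,6,7}: W {2,3,4,5,6,7}->{2,3,4,5,6}; Z {2,3,4,5,6,7}->{3,4,5,6,7}
So after constraint 1: D(Z) = {3,4,5,6,7}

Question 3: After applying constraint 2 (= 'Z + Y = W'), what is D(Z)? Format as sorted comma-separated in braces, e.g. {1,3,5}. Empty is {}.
Answer: {3,4}

Derivation:
Constraint 1 (W < Z) on D(W)={2,3,4,5,6,7} D(Z)={2,3,4,5,6,7}: W {2,3,4,5,6,7}->{2,3,4,5,6}; Z {2,3,4,5,6,7}->{3,4,5,6,7}
Constraint 2 (Z + Y = W) on D(Z)={3,4,5,6,7} D(Y)={2,3,4,5,6,7} D(W)={2,3,4,5,6}: Z {3,4,5,6,7}->{3,4}; Y {2,3,4,5,6,7}->{2,3}; W {2,3,4,5,6}->{5,6}
So after constraint 2: D(Z) = {3,4}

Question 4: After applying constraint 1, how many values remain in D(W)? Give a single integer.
Answer: 5

Derivation:
Constraint 1 (W < Z) on D(W)={2,3,4,5,6,7} D(Z)={2,3,4,5,6,7}: W {2,3,4,5,6,7}->{2,3,4,5,6}; Z {2,3,4,5,6,7}->{3,4,5,6,7}
So after constraint 1: D(W)={2,3,4,5,6}, size = 5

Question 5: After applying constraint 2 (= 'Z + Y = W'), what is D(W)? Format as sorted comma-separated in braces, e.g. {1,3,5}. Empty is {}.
Answer: {5,6}

Derivation:
Constraint 1 (W < Z) on D(W)={2,3,4,5,6,7} D(Z)={2,3,4,5,6,7}: W {2,3,4,5,6,7}->{2,3,4,5,6}; Z {2,3,4,5,6,7}->{3,4,5,6,7}
Constraint 2 (Z + Y = W) on D(Z)={3,4,5,6,7} D(Y)={2,3,4,5,6,7} D(W)={2,3,4,5,6}: Z {3,4,5,6,7}->{3,4}; Y {2,3,4,5,6,7}->{2,3}; W {2,3,4,5,6}->{5,6}
So after constraint 2: D(W) = {5,6}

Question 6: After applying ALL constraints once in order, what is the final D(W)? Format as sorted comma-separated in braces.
Constraint 1 (W < Z) on D(W)={2,3,4,5,6,7} D(Z)={2,3,4,5,6,7}: W {2,3,4,5,6,7}->{2,3,4,5,6}; Z {2,3,4,5,6,7}->{3,4,5,6,7}
Constraint 2 (Z + Y = W) on D(Z)={3,4,5,6,7} D(Y)={2,3,4,5,6,7} D(W)={2,3,4,5,6}: Z {3,4,5,6,7}->{3,4}; Y {2,3,4,5,6,7}->{2,3}; W {2,3,4,5,6}->{5,6}
Constraint 3 (Y < W) on D(Y)={2,3} D(W)={5,6}: no change
So after all 3 constraints: D(W) = {5,6}

Answer: {5,6}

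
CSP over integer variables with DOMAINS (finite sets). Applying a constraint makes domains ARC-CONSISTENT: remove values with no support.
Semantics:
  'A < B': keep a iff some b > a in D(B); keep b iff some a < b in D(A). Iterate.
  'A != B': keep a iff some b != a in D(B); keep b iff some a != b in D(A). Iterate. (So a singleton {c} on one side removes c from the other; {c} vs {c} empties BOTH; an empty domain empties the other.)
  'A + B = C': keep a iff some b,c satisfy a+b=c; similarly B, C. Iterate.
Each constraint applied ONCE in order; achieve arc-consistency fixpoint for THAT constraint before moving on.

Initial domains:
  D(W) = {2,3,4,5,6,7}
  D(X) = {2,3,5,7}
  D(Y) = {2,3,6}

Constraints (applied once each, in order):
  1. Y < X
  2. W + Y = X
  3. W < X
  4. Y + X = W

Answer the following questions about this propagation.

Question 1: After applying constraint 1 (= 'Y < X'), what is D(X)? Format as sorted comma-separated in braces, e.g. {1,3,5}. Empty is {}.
Constraint 1 (Y < X) on D(Y)={2,3,6} D(X)={2,3,5,7}: X {2,3,5,7}->{3,5,7}
So after constraint 1: D(X) = {3,5,7}

Answer: {3,5,7}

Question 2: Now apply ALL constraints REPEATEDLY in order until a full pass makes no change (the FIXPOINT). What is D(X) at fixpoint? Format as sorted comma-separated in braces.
Answer: {}

Derivation:
pass 0 (initial): D(X)={2,3,5,7}
pass 1: W {2,3,4,5,6,7}->{}; X {2,3,5,7}->{}; Y {2,3,6}->{}
pass 2: no change
Fixpoint after 2 passes: D(X) = {}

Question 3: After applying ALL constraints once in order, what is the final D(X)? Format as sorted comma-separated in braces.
Constraint 1 (Y < X) on D(Y)={2,3,6} D(X)={2,3,5,7}: X {2,3,5,7}->{3,5,7}
Constraint 2 (W + Y = X) on D(W)={2,3,4,5,6,7} D(Y)={2,3,6} D(X)={3,5,7}: W {2,3,4,5,6,7}->{2,3,4,5}; Y {2,3,6}->{2,3}; X {3,5,7}->{5,7}
Constraint 3 (W < X) on D(W)={2,3,4,5} D(X)={5,7}: no change
Constraint 4 (Y + X = W) on D(Y)={2,3} D(X)={5,7} D(W)={2,3,4,5}: Y {2,3}->{}; X {5,7}->{}; W {2,3,4,5}->{}
So after all 4 constraints: D(X) = {}

Answer: {}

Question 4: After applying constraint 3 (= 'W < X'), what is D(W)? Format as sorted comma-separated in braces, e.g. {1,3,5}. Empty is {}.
Answer: {2,3,4,5}

Derivation:
Constraint 1 (Y < X) on D(Y)={2,3,6} D(X)={2,3,5,7}: X {2,3,5,7}->{3,5,7}
Constraint 2 (W + Y = X) on D(W)={2,3,4,5,6,7} D(Y)={2,3,6} D(X)={3,5,7}: W {2,3,4,5,6,7}->{2,3,4,5}; Y {2,3,6}->{2,3}; X {3,5,7}->{5,7}
Constraint 3 (W < X) on D(W)={2,3,4,5} D(X)={5,7}: no change
So after constraint 3: D(W) = {2,3,4,5}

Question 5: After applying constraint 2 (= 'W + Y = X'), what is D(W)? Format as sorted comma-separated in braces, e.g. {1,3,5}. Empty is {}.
Answer: {2,3,4,5}

Derivation:
Constraint 1 (Y < X) on D(Y)={2,3,6} D(X)={2,3,5,7}: X {2,3,5,7}->{3,5,7}
Constraint 2 (W + Y = X) on D(W)={2,3,4,5,6,7} D(Y)={2,3,6} D(X)={3,5,7}: W {2,3,4,5,6,7}->{2,3,4,5}; Y {2,3,6}->{2,3}; X {3,5,7}->{5,7}
So after constraint 2: D(W) = {2,3,4,5}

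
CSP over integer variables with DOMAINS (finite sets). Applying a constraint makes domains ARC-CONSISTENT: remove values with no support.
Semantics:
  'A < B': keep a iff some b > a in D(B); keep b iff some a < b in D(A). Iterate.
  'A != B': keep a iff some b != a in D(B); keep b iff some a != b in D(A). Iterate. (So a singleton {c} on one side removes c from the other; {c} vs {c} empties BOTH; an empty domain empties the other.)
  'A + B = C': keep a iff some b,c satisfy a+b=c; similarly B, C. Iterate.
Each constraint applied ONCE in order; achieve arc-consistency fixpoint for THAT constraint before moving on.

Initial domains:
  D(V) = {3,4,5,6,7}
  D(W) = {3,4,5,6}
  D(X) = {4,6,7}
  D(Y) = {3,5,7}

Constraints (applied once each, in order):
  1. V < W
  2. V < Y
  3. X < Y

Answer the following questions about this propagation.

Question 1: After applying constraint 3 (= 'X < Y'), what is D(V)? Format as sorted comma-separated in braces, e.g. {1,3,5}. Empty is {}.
Answer: {3,4,5}

Derivation:
Constraint 1 (V < W) on D(V)={3,4,5,6,7} D(W)={3,4,5,6}: V {3,4,5,6,7}->{3,4,5}; W {3,4,5,6}->{4,5,6}
Constraint 2 (V < Y) on D(V)={3,4,5} D(Y)={3,5,7}: Y {3,5,7}->{5,7}
Constraint 3 (X < Y) on D(X)={4,6,7} D(Y)={5,7}: X {4,6,7}->{4,6}
So after constraint 3: D(V) = {3,4,5}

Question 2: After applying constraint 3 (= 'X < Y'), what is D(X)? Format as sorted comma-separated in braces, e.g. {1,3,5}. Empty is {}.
Answer: {4,6}

Derivation:
Constraint 1 (V < W) on D(V)={3,4,5,6,7} D(W)={3,4,5,6}: V {3,4,5,6,7}->{3,4,5}; W {3,4,5,6}->{4,5,6}
Constraint 2 (V < Y) on D(V)={3,4,5} D(Y)={3,5,7}: Y {3,5,7}->{5,7}
Constraint 3 (X < Y) on D(X)={4,6,7} D(Y)={5,7}: X {4,6,7}->{4,6}
So after constraint 3: D(X) = {4,6}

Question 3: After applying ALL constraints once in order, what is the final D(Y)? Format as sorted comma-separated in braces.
Answer: {5,7}

Derivation:
Constraint 1 (V < W) on D(V)={3,4,5,6,7} D(W)={3,4,5,6}: V {3,4,5,6,7}->{3,4,5}; W {3,4,5,6}->{4,5,6}
Constraint 2 (V < Y) on D(V)={3,4,5} D(Y)={3,5,7}: Y {3,5,7}->{5,7}
Constraint 3 (X < Y) on D(X)={4,6,7} D(Y)={5,7}: X {4,6,7}->{4,6}
So after all 3 constraints: D(Y) = {5,7}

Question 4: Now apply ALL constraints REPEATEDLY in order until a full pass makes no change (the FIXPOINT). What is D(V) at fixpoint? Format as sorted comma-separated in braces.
pass 0 (initial): D(V)={3,4,5,6,7}
pass 1: V {3,4,5,6,7}->{3,4,5}; W {3,4,5,6}->{4,5,6}; X {4,6,7}->{4,6}; Y {3,5,7}->{5,7}
pass 2: no change
Fixpoint after 2 passes: D(V) = {3,4,5}

Answer: {3,4,5}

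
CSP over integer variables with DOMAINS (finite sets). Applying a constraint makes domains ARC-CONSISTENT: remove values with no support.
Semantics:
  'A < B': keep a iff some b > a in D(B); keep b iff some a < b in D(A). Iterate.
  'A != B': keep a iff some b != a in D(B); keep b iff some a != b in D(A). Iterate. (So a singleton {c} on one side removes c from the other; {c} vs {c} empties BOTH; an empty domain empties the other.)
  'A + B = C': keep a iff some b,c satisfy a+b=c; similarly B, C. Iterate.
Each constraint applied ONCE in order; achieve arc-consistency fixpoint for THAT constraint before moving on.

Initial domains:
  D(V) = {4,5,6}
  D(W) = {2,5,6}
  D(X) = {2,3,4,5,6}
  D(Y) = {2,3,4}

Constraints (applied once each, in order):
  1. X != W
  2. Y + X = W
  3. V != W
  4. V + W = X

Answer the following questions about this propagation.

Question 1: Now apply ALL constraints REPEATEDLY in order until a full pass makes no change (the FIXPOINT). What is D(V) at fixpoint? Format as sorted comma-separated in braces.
pass 0 (initial): D(V)={4,5,6}
pass 1: V {4,5,6}->{}; W {2,5,6}->{}; X {2,3,4,5,6}->{}
pass 2: Y {2,3,4}->{}
pass 3: no change
Fixpoint after 3 passes: D(V) = {}

Answer: {}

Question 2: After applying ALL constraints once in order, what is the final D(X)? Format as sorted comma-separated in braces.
Constraint 1 (X != W) on D(X)={2,3,4,5,6} D(W)={2,5,6}: no change
Constraint 2 (Y + X = W) on D(Y)={2,3,4} D(X)={2,3,4,5,6} D(W)={2,5,6}: X {2,3,4,5,6}->{2,3,4}; W {2,5,6}->{5,6}
Constraint 3 (V != W) on D(V)={4,5,6} D(W)={5,6}: no change
Constraint 4 (V + W = X) on D(V)={4,5,6} D(W)={5,6} D(X)={2,3,4}: V {4,5,6}->{}; W {5,6}->{}; X {2,3,4}->{}
So after all 4 constraints: D(X) = {}

Answer: {}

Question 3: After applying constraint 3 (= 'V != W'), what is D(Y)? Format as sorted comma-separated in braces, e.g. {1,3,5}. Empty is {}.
Answer: {2,3,4}

Derivation:
Constraint 1 (X != W) on D(X)={2,3,4,5,6} D(W)={2,5,6}: no change
Constraint 2 (Y + X = W) on D(Y)={2,3,4} D(X)={2,3,4,5,6} D(W)={2,5,6}: X {2,3,4,5,6}->{2,3,4}; W {2,5,6}->{5,6}
Constraint 3 (V != W) on D(V)={4,5,6} D(W)={5,6}: no change
So after constraint 3: D(Y) = {2,3,4}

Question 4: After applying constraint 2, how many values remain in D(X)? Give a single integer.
Answer: 3

Derivation:
Constraint 1 (X != W) on D(X)={2,3,4,5,6} D(W)={2,5,6}: no change
Constraint 2 (Y + X = W) on D(Y)={2,3,4} D(X)={2,3,4,5,6} D(W)={2,5,6}: X {2,3,4,5,6}->{2,3,4}; W {2,5,6}->{5,6}
So after constraint 2: D(X)={2,3,4}, size = 3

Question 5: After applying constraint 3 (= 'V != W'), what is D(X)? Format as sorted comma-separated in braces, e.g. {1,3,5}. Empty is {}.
Constraint 1 (X != W) on D(X)={2,3,4,5,6} D(W)={2,5,6}: no change
Constraint 2 (Y + X = W) on D(Y)={2,3,4} D(X)={2,3,4,5,6} D(W)={2,5,6}: X {2,3,4,5,6}->{2,3,4}; W {2,5,6}->{5,6}
Constraint 3 (V != W) on D(V)={4,5,6} D(W)={5,6}: no change
So after constraint 3: D(X) = {2,3,4}

Answer: {2,3,4}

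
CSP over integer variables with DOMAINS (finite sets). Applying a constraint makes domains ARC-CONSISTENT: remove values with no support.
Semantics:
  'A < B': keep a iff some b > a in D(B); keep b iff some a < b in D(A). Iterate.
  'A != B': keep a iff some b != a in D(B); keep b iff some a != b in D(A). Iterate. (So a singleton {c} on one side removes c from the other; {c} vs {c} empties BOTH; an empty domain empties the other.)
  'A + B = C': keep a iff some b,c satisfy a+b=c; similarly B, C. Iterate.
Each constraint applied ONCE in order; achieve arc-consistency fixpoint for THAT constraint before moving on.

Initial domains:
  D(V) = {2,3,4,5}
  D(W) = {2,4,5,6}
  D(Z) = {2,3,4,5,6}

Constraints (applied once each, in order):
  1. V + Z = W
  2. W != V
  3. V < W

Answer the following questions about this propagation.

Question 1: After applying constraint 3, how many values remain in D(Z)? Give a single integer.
Answer: 3

Derivation:
Constraint 1 (V + Z = W) on D(V)={2,3,4,5} D(Z)={2,3,4,5,6} D(W)={2,4,5,6}: V {2,3,4,5}->{2,3,4}; Z {2,3,4,5,6}->{2,3,4}; W {2,4,5,6}->{4,5,6}
Constraint 2 (W != V) on D(W)={4,5,6} D(V)={2,3,4}: no change
Constraint 3 (V < W) on D(V)={2,3,4} D(W)={4,5,6}: no change
So after constraint 3: D(Z)={2,3,4}, size = 3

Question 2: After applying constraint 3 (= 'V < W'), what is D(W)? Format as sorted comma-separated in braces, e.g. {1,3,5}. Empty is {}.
Constraint 1 (V + Z = W) on D(V)={2,3,4,5} D(Z)={2,3,4,5,6} D(W)={2,4,5,6}: V {2,3,4,5}->{2,3,4}; Z {2,3,4,5,6}->{2,3,4}; W {2,4,5,6}->{4,5,6}
Constraint 2 (W != V) on D(W)={4,5,6} D(V)={2,3,4}: no change
Constraint 3 (V < W) on D(V)={2,3,4} D(W)={4,5,6}: no change
So after constraint 3: D(W) = {4,5,6}

Answer: {4,5,6}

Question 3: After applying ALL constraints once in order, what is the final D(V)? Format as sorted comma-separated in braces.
Answer: {2,3,4}

Derivation:
Constraint 1 (V + Z = W) on D(V)={2,3,4,5} D(Z)={2,3,4,5,6} D(W)={2,4,5,6}: V {2,3,4,5}->{2,3,4}; Z {2,3,4,5,6}->{2,3,4}; W {2,4,5,6}->{4,5,6}
Constraint 2 (W != V) on D(W)={4,5,6} D(V)={2,3,4}: no change
Constraint 3 (V < W) on D(V)={2,3,4} D(W)={4,5,6}: no change
So after all 3 constraints: D(V) = {2,3,4}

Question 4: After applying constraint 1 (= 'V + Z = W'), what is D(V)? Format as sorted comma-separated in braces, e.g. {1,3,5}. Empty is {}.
Answer: {2,3,4}

Derivation:
Constraint 1 (V + Z = W) on D(V)={2,3,4,5} D(Z)={2,3,4,5,6} D(W)={2,4,5,6}: V {2,3,4,5}->{2,3,4}; Z {2,3,4,5,6}->{2,3,4}; W {2,4,5,6}->{4,5,6}
So after constraint 1: D(V) = {2,3,4}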